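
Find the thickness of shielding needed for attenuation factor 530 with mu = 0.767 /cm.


x = ln(factor) / mu
x = ln(530) / 0.767
x = 8.1785 cm

8.1785


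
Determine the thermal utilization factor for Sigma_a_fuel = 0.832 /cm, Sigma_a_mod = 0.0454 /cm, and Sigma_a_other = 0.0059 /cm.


f = Sigma_a_fuel / (Sigma_a_fuel + Sigma_a_mod + Sigma_a_other)
f = 0.832 / (0.832 + 0.0454 + 0.0059)
f = 0.94192

0.94192


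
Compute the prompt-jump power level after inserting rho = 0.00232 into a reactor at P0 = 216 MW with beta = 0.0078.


P1/P0 = beta / (beta - rho)
P1/P0 = 0.0078 / (0.0078 - 0.00232) = 1.423358
P1 = 216 * 1.423358 = 307.45 MW

307.45


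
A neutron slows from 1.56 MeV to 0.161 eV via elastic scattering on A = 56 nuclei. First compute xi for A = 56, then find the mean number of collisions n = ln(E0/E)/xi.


xi = 1 + (A-1)^2/(2A)*ln((A-1)/(A+1)) = 0.03529286 (for A = 56)
n = ln(E0/E) / xi
n = ln(1.56e6 / 0.161) / 0.03529286
n = ln(9.689441e+06) / 0.03529286 = 455.80

455.80


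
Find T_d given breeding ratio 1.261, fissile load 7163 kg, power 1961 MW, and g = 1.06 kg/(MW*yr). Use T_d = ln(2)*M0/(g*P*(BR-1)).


Breeding gain G = BR - 1 = 1.261 - 1 = 0.261
Fissile production rate = g * P * G = 1.06 * 1961 * 0.261 = 542.53026 kg/yr
T_d = ln(2) * M0 / (g * P * G)
T_d = ln(2) * 7163 / 542.53026 = 9.1516 yr

9.1516


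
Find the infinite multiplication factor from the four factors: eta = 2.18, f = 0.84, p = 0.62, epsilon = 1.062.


k_inf = eta * f * p * epsilon
k_inf = 2.18 * 0.84 * 0.62 * 1.062
k_inf = 1.2057

1.2057


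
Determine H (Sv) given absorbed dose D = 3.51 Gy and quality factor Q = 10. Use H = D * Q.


H = D * Q
H = 3.51 * 10
H = 35.100 Sv

35.100


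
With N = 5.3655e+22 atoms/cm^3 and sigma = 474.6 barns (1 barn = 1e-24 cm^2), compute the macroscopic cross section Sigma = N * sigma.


Sigma = N * sigma_barns * 1e-24
Sigma = 5.3655e+22 * 474.6 * 1e-24
Sigma = 25.465 /cm

25.465


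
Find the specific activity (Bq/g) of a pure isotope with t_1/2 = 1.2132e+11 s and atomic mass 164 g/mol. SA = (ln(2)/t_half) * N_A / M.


lambda = ln(2) / t_half = ln(2) / 1.2132e+11 = 5.713379e-12 /s
SA = lambda * N_A / M
SA = 5.713379e-12 * 6.022e23 / 164
SA = 2.0979e+10 Bq/g

2.0979e+10


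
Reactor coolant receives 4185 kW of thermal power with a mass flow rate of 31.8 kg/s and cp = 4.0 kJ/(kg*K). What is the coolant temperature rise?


dT = Q / (m_dot * cp)
dT = 4185 / (31.8 * 4.0)
dT = 32.901 C

32.901


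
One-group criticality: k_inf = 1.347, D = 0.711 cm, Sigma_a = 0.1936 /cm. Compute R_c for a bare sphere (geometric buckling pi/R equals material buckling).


L^2 = D / Sigma_a = 0.711 / 0.1936 = 3.672521 cm^2
B_m^2 = (k_inf - 1) / L^2 = (1.347 - 1) / 3.672521 = 0.09448550 /cm^2
For a bare sphere: B_g = pi/R, so R_c = pi / sqrt(B_m^2)
R_c = pi / sqrt(0.09448550) = 10.220 cm

10.220


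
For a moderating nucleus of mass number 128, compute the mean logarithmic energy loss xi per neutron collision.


xi = 1 + (A-1)^2/(2A) * ln((A-1)/(A+1))
xi = 1 + (128-1)^2/(2*128) * ln((128-1)/(128 +1))
xi = 0.015544

0.015544


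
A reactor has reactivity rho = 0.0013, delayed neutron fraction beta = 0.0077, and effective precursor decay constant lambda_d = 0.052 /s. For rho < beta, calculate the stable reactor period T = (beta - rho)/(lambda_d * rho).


T = (beta - rho) / (lambda_d * rho)
T = (0.0077 - 0.0013) / (0.052 * 0.0013)
T = 94.675 s

94.675


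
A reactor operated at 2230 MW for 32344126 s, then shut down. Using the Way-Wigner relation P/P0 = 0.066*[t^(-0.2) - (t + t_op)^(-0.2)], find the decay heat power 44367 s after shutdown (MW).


P/P0 = 0.066 * [t^(-0.2) - (t + t_op)^(-0.2)]
P/P0 = 0.066 * [44367^(-0.2) - (44367 + 32344126)^(-0.2)]
P/P0 = 0.066 * [0.1176489 - 0.03147182] = 0.005687687
P = 2230 * 0.005687687 = 12.684 MW

12.684


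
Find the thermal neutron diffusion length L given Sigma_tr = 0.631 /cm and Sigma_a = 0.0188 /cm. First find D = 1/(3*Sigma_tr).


D = 1 / (3 * Sigma_tr) = 1 / (3 * 0.631) = 0.5282620 cm
L = sqrt(D / Sigma_a)
L = sqrt(0.5282620 / 0.0188)
L = 5.3009 cm

5.3009


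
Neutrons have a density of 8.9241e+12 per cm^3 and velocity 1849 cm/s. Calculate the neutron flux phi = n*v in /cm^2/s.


phi = n * v
phi = 8.9241e+12 * 1849
phi = 1.6501e+16 /cm^2/s

1.6501e+16


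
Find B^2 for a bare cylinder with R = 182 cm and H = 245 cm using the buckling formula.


B^2 = (2.405/R)^2 + (pi/H)^2
B^2 = (2.405/182)^2 + (pi/245)^2
B^2 = 3.3904e-04 /cm^2

3.3904e-04


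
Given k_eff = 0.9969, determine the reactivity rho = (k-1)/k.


rho = (k_eff - 1) / k_eff
rho = (0.9969 - 1) / 0.9969
rho = -0.0031096

-0.0031096


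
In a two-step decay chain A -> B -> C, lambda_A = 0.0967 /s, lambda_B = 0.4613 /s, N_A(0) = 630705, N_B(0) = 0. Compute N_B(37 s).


N_B(t) = lambda_A * N_A0 / (lambda_B - lambda_A) * [exp(-lambda_A*t) - exp(-lambda_B*t)]
exp(-0.0967*37) = 0.02793430; exp(-0.4613*37) = 3.867393e-08
N_B = 0.0967 * 630705 / (0.4613 - 0.0967) * (0.02793430 - 3.867393e-08)
N_B = 4672.8

4672.8


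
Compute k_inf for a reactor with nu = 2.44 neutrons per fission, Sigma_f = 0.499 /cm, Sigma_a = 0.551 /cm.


k_inf = nu * Sigma_f / Sigma_a
k_inf = 2.44 * 0.499 / 0.551
k_inf = 2.2097

2.2097


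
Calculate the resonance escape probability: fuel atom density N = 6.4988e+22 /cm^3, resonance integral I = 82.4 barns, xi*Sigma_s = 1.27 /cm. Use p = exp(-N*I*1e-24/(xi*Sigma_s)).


p = exp(-N * I * 1e-24 / (xi*Sigma_s))
p = exp(-6.4988e+22 * 82.4 * 1e-24 / 1.27)
p = 0.014750

0.014750


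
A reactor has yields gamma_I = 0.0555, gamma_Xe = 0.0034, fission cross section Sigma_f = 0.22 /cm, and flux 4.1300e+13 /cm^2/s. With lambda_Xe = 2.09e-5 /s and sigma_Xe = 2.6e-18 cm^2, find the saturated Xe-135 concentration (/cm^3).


Xe_eq = (gamma_I + gamma_Xe) * Sigma_f * phi / (lambda_Xe + sigma_Xe * phi)
Numerator = (0.0555 + 0.0034) * 0.22 * 4.1300e+13 = 5.351654e+11
Denominator = 2.09e-5 + 2.6e-18 * 4.1300e+13 = 1.282800e-04
Xe_eq = 5.351654e+11 / 1.282800e-04 = 4.1719e+15 /cm^3

4.1719e+15


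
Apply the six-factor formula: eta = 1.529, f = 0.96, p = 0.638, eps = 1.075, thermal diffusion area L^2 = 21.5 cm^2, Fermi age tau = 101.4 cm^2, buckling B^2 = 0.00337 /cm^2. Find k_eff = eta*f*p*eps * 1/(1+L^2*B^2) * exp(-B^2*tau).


k_inf = eta*f*p*eps = 1.529*0.96*0.638*1.075 = 1.006718
P_TNL = 1/(1 + L^2*B^2) = 1/(1 + 21.5*0.00337) = 0.9324401
P_FNL = exp(-B^2*tau) = exp(-0.00337*101.4) = 0.7105486
k_eff = k_inf * P_TNL * P_FNL = 1.006718 * 0.9324401 * 0.7105486
k_eff = 0.66699

0.66699


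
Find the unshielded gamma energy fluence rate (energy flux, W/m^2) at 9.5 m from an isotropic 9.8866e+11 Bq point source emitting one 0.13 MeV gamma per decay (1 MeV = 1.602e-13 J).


psi = A * E * 1.602e-13 / (4*pi*r^2)
psi = 9.8866e+11 * 0.13 * 1.602e-13 / (4*pi*9.5^2)
psi = 1.8155e-05 W/m^2

1.8155e-05


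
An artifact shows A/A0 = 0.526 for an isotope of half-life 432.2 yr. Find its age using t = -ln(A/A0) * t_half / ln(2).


lambda = ln(2) / t_half = ln(2) / 432.2 = 0.001603765 /yr
t = -ln(A/A0) / lambda
t = -ln(0.526) / 0.001603765
t = 400.59 yr

400.59


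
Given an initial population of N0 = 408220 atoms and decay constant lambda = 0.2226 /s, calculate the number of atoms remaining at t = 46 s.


N = N0 * exp(-lambda * t)
N = 408220 * exp(-0.2226 * 46)
N = 14.585

14.585


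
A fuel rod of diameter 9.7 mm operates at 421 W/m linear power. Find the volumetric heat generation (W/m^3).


r = D / 2 / 1000 = 9.7 / 2 / 1000 = 0.00485 m
q''' = q' / (pi * r^2)
q''' = 421 / (pi * 0.00485^2)
q''' = 5.6970e+06 W/m^3

5.6970e+06


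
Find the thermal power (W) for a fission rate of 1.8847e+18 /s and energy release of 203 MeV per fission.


P = fission_rate * E_MeV * 1.602e-13
P = 1.8847e+18 * 203 * 1.602e-13
P = 6.1292e+07 W

6.1292e+07


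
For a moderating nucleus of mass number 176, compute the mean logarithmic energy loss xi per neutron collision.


xi = 1 + (A-1)^2/(2A) * ln((A-1)/(A+1))
xi = 1 + (176-1)^2/(2*176) * ln((176-1)/(176 +1))
xi = 0.011321

0.011321


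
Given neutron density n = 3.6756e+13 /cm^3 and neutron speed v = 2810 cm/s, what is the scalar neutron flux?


phi = n * v
phi = 3.6756e+13 * 2810
phi = 1.0328e+17 /cm^2/s

1.0328e+17


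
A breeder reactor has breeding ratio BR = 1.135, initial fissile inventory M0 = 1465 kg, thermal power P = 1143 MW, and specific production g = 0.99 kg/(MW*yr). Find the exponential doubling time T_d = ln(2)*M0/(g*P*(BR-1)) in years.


Breeding gain G = BR - 1 = 1.135 - 1 = 0.135
Fissile production rate = g * P * G = 0.99 * 1143 * 0.135 = 152.76195 kg/yr
T_d = ln(2) * M0 / (g * P * G)
T_d = ln(2) * 1465 / 152.76195 = 6.6473 yr

6.6473


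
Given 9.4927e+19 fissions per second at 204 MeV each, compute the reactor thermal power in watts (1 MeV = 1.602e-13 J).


P = fission_rate * E_MeV * 1.602e-13
P = 9.4927e+19 * 204 * 1.602e-13
P = 3.1023e+09 W

3.1023e+09


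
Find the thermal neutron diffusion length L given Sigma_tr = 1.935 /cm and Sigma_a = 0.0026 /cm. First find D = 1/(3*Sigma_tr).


D = 1 / (3 * Sigma_tr) = 1 / (3 * 1.935) = 0.1722653 cm
L = sqrt(D / Sigma_a)
L = sqrt(0.1722653 / 0.0026)
L = 8.1398 cm

8.1398


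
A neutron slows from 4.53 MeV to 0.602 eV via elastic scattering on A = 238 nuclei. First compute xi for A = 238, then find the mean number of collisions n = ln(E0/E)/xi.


xi = 1 + (A-1)^2/(2A)*ln((A-1)/(A+1)) = 0.008379872 (for A = 238)
n = ln(E0/E) / xi
n = ln(4.53e6 / 0.602) / 0.008379872
n = ln(7.524917e+06) / 0.008379872 = 1889.5

1889.5


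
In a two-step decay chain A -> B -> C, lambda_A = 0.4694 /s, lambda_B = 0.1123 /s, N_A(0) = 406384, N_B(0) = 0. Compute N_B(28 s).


N_B(t) = lambda_A * N_A0 / (lambda_B - lambda_A) * [exp(-lambda_A*t) - exp(-lambda_B*t)]
exp(-0.4694*28) = 1.958758e-06; exp(-0.1123*28) = 0.04309277
N_B = 0.4694 * 406384 / (0.1123 - 0.4694) * (1.958758e-06 - 0.04309277)
N_B = 23018

23018


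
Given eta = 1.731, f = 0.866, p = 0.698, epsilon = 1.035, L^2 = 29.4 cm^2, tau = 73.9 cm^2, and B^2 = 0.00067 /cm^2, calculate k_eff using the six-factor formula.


k_inf = eta*f*p*eps = 1.731*0.866*0.698*1.035 = 1.082956
P_TNL = 1/(1 + L^2*B^2) = 1/(1 + 29.4*0.00067) = 0.9806825
P_FNL = exp(-B^2*tau) = exp(-0.00067*73.9) = 0.9516928
k_eff = k_inf * P_TNL * P_FNL = 1.082956 * 0.9806825 * 0.9516928
k_eff = 1.0107

1.0107


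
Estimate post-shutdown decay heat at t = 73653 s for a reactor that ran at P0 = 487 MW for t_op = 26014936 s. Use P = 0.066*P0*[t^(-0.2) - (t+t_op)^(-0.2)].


P/P0 = 0.066 * [t^(-0.2) - (t + t_op)^(-0.2)]
P/P0 = 0.066 * [73653^(-0.2) - (73653 + 26014936)^(-0.2)]
P/P0 = 0.066 * [0.1063070 - 0.03286320] = 0.004847291
P = 487 * 0.004847291 = 2.3606 MW

2.3606


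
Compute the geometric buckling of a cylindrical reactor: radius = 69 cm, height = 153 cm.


B^2 = (2.405/R)^2 + (pi/H)^2
B^2 = (2.405/69)^2 + (pi/153)^2
B^2 = 0.0016365 /cm^2

0.0016365


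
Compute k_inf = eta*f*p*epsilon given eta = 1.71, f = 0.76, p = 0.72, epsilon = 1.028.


k_inf = eta * f * p * epsilon
k_inf = 1.71 * 0.76 * 0.72 * 1.028
k_inf = 0.96191

0.96191


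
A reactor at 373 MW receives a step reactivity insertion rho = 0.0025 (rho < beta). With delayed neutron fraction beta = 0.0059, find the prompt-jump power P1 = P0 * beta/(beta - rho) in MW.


P1/P0 = beta / (beta - rho)
P1/P0 = 0.0059 / (0.0059 - 0.0025) = 1.735294
P1 = 373 * 1.735294 = 647.26 MW

647.26


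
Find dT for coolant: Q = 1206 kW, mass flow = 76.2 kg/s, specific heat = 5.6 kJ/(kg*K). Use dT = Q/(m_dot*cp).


dT = Q / (m_dot * cp)
dT = 1206 / (76.2 * 5.6)
dT = 2.8262 C

2.8262


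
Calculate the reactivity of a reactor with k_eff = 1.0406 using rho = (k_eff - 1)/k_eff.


rho = (k_eff - 1) / k_eff
rho = (1.0406 - 1) / 1.0406
rho = 0.039016

0.039016


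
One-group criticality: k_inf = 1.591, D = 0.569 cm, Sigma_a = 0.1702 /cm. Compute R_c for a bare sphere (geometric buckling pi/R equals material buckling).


L^2 = D / Sigma_a = 0.569 / 0.1702 = 3.343126 cm^2
B_m^2 = (k_inf - 1) / L^2 = (1.591 - 1) / 3.343126 = 0.1767807 /cm^2
For a bare sphere: B_g = pi/R, so R_c = pi / sqrt(B_m^2)
R_c = pi / sqrt(0.1767807) = 7.4719 cm

7.4719


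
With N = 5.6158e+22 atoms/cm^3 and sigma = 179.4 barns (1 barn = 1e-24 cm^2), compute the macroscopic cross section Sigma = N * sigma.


Sigma = N * sigma_barns * 1e-24
Sigma = 5.6158e+22 * 179.4 * 1e-24
Sigma = 10.075 /cm

10.075


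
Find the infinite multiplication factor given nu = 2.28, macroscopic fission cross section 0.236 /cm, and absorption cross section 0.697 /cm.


k_inf = nu * Sigma_f / Sigma_a
k_inf = 2.28 * 0.236 / 0.697
k_inf = 0.77199

0.77199


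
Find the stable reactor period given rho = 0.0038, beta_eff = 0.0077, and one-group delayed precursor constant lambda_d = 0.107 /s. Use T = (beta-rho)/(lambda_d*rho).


T = (beta - rho) / (lambda_d * rho)
T = (0.0077 - 0.0038) / (0.107 * 0.0038)
T = 9.5917 s

9.5917


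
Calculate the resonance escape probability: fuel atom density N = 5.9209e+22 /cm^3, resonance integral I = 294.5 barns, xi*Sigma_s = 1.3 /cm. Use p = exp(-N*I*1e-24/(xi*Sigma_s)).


p = exp(-N * I * 1e-24 / (xi*Sigma_s))
p = exp(-5.9209e+22 * 294.5 * 1e-24 / 1.3)
p = 1.4954e-06

1.4954e-06


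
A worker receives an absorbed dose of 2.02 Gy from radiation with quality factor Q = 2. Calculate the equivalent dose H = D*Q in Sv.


H = D * Q
H = 2.02 * 2
H = 4.0400 Sv

4.0400


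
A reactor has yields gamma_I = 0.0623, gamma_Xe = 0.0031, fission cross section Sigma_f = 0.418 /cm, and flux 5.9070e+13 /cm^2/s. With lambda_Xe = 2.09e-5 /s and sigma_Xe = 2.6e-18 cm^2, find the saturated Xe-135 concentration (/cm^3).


Xe_eq = (gamma_I + gamma_Xe) * Sigma_f * phi / (lambda_Xe + sigma_Xe * phi)
Numerator = (0.0623 + 0.0031) * 0.418 * 5.9070e+13 = 1.614808e+12
Denominator = 2.09e-5 + 2.6e-18 * 5.9070e+13 = 1.744820e-04
Xe_eq = 1.614808e+12 / 1.744820e-04 = 9.2549e+15 /cm^3

9.2549e+15


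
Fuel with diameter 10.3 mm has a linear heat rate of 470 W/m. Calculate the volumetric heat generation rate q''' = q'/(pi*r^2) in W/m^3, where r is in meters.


r = D / 2 / 1000 = 10.3 / 2 / 1000 = 0.00515 m
q''' = q' / (pi * r^2)
q''' = 470 / (pi * 0.00515^2)
q''' = 5.6407e+06 W/m^3

5.6407e+06


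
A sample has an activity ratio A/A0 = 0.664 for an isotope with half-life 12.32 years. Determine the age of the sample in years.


lambda = ln(2) / t_half = ln(2) / 12.32 = 0.05626195 /yr
t = -ln(A/A0) / lambda
t = -ln(0.664) / 0.05626195
t = 7.2780 yr

7.2780


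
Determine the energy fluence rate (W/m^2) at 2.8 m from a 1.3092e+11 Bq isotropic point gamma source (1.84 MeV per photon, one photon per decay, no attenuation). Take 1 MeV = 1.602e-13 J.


psi = A * E * 1.602e-13 / (4*pi*r^2)
psi = 1.3092e+11 * 1.84 * 1.602e-13 / (4*pi*2.8^2)
psi = 3.9171e-04 W/m^2

3.9171e-04


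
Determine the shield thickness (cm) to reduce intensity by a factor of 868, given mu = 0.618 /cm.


x = ln(factor) / mu
x = ln(868) / 0.618
x = 10.949 cm

10.949


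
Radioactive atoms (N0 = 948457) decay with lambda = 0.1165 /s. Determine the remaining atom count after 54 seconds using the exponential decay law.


N = N0 * exp(-lambda * t)
N = 948457 * exp(-0.1165 * 54)
N = 1757.4

1757.4


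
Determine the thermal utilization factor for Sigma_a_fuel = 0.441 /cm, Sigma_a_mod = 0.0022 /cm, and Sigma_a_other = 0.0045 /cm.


f = Sigma_a_fuel / (Sigma_a_fuel + Sigma_a_mod + Sigma_a_other)
f = 0.441 / (0.441 + 0.0022 + 0.0045)
f = 0.98503

0.98503


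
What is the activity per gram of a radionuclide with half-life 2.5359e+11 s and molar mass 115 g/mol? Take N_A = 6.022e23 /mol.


lambda = ln(2) / t_half = ln(2) / 2.5359e+11 = 2.733338e-12 /s
SA = lambda * N_A / M
SA = 2.733338e-12 * 6.022e23 / 115
SA = 1.4313e+10 Bq/g

1.4313e+10


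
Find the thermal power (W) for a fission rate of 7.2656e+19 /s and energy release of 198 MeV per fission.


P = fission_rate * E_MeV * 1.602e-13
P = 7.2656e+19 * 198 * 1.602e-13
P = 2.3046e+09 W

2.3046e+09


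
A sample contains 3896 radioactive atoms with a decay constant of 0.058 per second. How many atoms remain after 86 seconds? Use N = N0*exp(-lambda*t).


N = N0 * exp(-lambda * t)
N = 3896 * exp(-0.058 * 86)
N = 26.568

26.568


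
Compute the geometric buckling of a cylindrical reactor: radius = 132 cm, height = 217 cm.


B^2 = (2.405/R)^2 + (pi/H)^2
B^2 = (2.405/132)^2 + (pi/217)^2
B^2 = 5.4155e-04 /cm^2

5.4155e-04


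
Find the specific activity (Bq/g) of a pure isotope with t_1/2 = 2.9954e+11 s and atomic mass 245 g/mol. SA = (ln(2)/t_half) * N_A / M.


lambda = ln(2) / t_half = ln(2) / 2.9954e+11 = 2.314039e-12 /s
SA = lambda * N_A / M
SA = 2.314039e-12 * 6.022e23 / 245
SA = 5.6878e+09 Bq/g

5.6878e+09


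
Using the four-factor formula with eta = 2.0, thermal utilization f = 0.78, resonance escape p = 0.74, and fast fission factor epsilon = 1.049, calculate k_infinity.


k_inf = eta * f * p * epsilon
k_inf = 2.0 * 0.78 * 0.74 * 1.049
k_inf = 1.2110

1.2110


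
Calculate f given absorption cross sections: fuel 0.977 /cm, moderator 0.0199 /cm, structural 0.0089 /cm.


f = Sigma_a_fuel / (Sigma_a_fuel + Sigma_a_mod + Sigma_a_other)
f = 0.977 / (0.977 + 0.0199 + 0.0089)
f = 0.97137

0.97137


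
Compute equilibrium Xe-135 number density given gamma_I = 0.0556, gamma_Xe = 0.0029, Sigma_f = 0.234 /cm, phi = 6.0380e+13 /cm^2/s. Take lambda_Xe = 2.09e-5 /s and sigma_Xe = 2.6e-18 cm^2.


Xe_eq = (gamma_I + gamma_Xe) * Sigma_f * phi / (lambda_Xe + sigma_Xe * phi)
Numerator = (0.0556 + 0.0029) * 0.234 * 6.0380e+13 = 8.265418e+11
Denominator = 2.09e-5 + 2.6e-18 * 6.0380e+13 = 1.778880e-04
Xe_eq = 8.265418e+11 / 1.778880e-04 = 4.6464e+15 /cm^3

4.6464e+15


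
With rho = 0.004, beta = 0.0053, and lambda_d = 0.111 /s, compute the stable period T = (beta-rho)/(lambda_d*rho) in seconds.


T = (beta - rho) / (lambda_d * rho)
T = (0.0053 - 0.004) / (0.111 * 0.004)
T = 2.9279 s

2.9279


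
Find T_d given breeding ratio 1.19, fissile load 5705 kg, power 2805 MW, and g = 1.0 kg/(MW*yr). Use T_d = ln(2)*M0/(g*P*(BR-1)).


Breeding gain G = BR - 1 = 1.19 - 1 = 0.19
Fissile production rate = g * P * G = 1.0 * 2805 * 0.19 = 532.95 kg/yr
T_d = ln(2) * M0 / (g * P * G)
T_d = ln(2) * 5705 / 532.95 = 7.4198 yr

7.4198


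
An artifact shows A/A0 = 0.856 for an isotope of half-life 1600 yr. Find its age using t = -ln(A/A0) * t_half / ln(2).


lambda = ln(2) / t_half = ln(2) / 1600 = 4.332170e-04 /yr
t = -ln(A/A0) / lambda
t = -ln(0.856) / 4.332170e-04
t = 358.91 yr

358.91


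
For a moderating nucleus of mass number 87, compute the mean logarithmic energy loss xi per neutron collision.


xi = 1 + (A-1)^2/(2A) * ln((A-1)/(A+1))
xi = 1 + (87-1)^2/(2*87) * ln((87-1)/(87 +1))
xi = 0.022813

0.022813


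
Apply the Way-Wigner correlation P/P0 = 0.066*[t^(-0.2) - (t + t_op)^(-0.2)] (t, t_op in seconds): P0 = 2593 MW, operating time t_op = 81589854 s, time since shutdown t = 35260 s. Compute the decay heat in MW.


P/P0 = 0.066 * [t^(-0.2) - (t + t_op)^(-0.2)]
P/P0 = 0.066 * [35260^(-0.2) - (35260 + 81589854)^(-0.2)]
P/P0 = 0.066 * [0.1231809 - 0.02615985] = 0.006403389
P = 2593 * 0.006403389 = 16.604 MW

16.604


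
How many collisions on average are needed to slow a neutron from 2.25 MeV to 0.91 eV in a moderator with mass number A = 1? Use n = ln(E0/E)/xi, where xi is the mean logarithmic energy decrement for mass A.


xi = 1 + (A-1)^2/(2A)*ln((A-1)/(A+1)) = 1 (for A = 1)
n = ln(E0/E) / xi
n = ln(2.25e6 / 0.91) / 1
n = ln(2.472527e+06) / 1 = 14.721

14.721


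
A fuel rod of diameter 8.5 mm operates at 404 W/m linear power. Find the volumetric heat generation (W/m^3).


r = D / 2 / 1000 = 8.5 / 2 / 1000 = 0.00425 m
q''' = q' / (pi * r^2)
q''' = 404 / (pi * 0.00425^2)
q''' = 7.1196e+06 W/m^3

7.1196e+06


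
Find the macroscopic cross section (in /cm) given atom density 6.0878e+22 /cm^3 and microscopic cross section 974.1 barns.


Sigma = N * sigma_barns * 1e-24
Sigma = 6.0878e+22 * 974.1 * 1e-24
Sigma = 59.301 /cm

59.301


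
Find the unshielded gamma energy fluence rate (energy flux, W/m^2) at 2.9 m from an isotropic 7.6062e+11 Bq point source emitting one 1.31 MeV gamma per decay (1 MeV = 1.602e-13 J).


psi = A * E * 1.602e-13 / (4*pi*r^2)
psi = 7.6062e+11 * 1.31 * 1.602e-13 / (4*pi*2.9^2)
psi = 0.0015104 W/m^2

0.0015104


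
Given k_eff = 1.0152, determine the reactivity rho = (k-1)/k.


rho = (k_eff - 1) / k_eff
rho = (1.0152 - 1) / 1.0152
rho = 0.014972

0.014972


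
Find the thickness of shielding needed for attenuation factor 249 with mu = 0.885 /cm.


x = ln(factor) / mu
x = ln(249) / 0.885
x = 6.2344 cm

6.2344


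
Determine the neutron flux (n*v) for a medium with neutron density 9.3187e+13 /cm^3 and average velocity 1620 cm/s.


phi = n * v
phi = 9.3187e+13 * 1620
phi = 1.5096e+17 /cm^2/s

1.5096e+17


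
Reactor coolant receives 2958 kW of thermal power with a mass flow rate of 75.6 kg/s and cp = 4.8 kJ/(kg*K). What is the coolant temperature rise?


dT = Q / (m_dot * cp)
dT = 2958 / (75.6 * 4.8)
dT = 8.1515 C

8.1515


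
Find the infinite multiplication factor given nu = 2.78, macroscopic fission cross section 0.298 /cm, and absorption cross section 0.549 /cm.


k_inf = nu * Sigma_f / Sigma_a
k_inf = 2.78 * 0.298 / 0.549
k_inf = 1.5090

1.5090


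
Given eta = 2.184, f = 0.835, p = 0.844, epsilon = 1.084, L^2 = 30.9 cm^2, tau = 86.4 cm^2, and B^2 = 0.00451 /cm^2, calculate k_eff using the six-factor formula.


k_inf = eta*f*p*eps = 2.184*0.835*0.844*1.084 = 1.668441
P_TNL = 1/(1 + L^2*B^2) = 1/(1 + 30.9*0.00451) = 0.8776865
P_FNL = exp(-B^2*tau) = exp(-0.00451*86.4) = 0.6772844
k_eff = k_inf * P_TNL * P_FNL = 1.668441 * 0.8776865 * 0.6772844
k_eff = 0.99179

0.99179


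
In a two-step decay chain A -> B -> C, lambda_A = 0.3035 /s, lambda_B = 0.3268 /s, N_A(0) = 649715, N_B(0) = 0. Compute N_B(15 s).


N_B(t) = lambda_A * N_A0 / (lambda_B - lambda_A) * [exp(-lambda_A*t) - exp(-lambda_B*t)]
exp(-0.3035*15) = 0.01054082; exp(-0.3268*15) = 0.007431705
N_B = 0.3035 * 649715 / (0.3268 - 0.3035) * (0.01054082 - 0.007431705)
N_B = 26313

26313


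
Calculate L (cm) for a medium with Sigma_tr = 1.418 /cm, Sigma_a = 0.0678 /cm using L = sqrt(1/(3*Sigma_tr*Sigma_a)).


D = 1 / (3 * Sigma_tr) = 1 / (3 * 1.418) = 0.2350729 cm
L = sqrt(D / Sigma_a)
L = sqrt(0.2350729 / 0.0678)
L = 1.8620 cm

1.8620


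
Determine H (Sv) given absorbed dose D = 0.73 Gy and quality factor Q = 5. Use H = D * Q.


H = D * Q
H = 0.73 * 5
H = 3.6500 Sv

3.6500


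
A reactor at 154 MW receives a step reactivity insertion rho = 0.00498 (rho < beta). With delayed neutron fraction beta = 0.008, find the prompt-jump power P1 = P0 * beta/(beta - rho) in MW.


P1/P0 = beta / (beta - rho)
P1/P0 = 0.008 / (0.008 - 0.00498) = 2.649007
P1 = 154 * 2.649007 = 407.95 MW

407.95


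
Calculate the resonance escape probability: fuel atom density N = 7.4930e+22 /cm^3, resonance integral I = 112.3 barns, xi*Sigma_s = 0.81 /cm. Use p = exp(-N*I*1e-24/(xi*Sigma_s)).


p = exp(-N * I * 1e-24 / (xi*Sigma_s))
p = exp(-7.4930e+22 * 112.3 * 1e-24 / 0.81)
p = 3.0786e-05

3.0786e-05


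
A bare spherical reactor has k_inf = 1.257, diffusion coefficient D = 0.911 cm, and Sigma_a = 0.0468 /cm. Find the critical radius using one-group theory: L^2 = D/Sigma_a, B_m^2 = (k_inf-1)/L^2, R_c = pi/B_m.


L^2 = D / Sigma_a = 0.911 / 0.0468 = 19.46581 cm^2
B_m^2 = (k_inf - 1) / L^2 = (1.257 - 1) / 19.46581 = 0.01320264 /cm^2
For a bare sphere: B_g = pi/R, so R_c = pi / sqrt(B_m^2)
R_c = pi / sqrt(0.01320264) = 27.341 cm

27.341


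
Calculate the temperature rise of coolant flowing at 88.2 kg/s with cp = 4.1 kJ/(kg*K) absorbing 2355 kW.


dT = Q / (m_dot * cp)
dT = 2355 / (88.2 * 4.1)
dT = 6.5124 C

6.5124


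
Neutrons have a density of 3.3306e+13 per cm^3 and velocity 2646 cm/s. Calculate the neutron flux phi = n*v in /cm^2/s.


phi = n * v
phi = 3.3306e+13 * 2646
phi = 8.8128e+16 /cm^2/s

8.8128e+16


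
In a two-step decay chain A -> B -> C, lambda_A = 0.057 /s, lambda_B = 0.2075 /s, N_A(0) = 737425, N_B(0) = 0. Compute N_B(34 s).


N_B(t) = lambda_A * N_A0 / (lambda_B - lambda_A) * [exp(-lambda_A*t) - exp(-lambda_B*t)]
exp(-0.057*34) = 0.1439916; exp(-0.2075*34) = 8.630827e-04
N_B = 0.057 * 737425 / (0.2075 - 0.057) * (0.1439916 - 8.630827e-04)
N_B = 39974

39974


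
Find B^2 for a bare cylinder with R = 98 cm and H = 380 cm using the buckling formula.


B^2 = (2.405/R)^2 + (pi/H)^2
B^2 = (2.405/98)^2 + (pi/380)^2
B^2 = 6.7060e-04 /cm^2

6.7060e-04


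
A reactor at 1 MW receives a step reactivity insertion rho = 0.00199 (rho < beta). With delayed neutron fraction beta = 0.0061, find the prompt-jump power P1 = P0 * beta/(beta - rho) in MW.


P1/P0 = beta / (beta - rho)
P1/P0 = 0.0061 / (0.0061 - 0.00199) = 1.484185
P1 = 1 * 1.484185 = 1.4842 MW

1.4842


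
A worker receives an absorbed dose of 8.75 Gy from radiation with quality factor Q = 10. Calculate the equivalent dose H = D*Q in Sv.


H = D * Q
H = 8.75 * 10
H = 87.500 Sv

87.500


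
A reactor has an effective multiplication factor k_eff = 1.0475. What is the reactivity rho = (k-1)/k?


rho = (k_eff - 1) / k_eff
rho = (1.0475 - 1) / 1.0475
rho = 0.045346

0.045346


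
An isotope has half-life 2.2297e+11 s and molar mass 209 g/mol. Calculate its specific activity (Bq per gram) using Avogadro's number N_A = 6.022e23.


lambda = ln(2) / t_half = ln(2) / 2.2297e+11 = 3.108702e-12 /s
SA = lambda * N_A / M
SA = 3.108702e-12 * 6.022e23 / 209
SA = 8.9572e+09 Bq/g

8.9572e+09


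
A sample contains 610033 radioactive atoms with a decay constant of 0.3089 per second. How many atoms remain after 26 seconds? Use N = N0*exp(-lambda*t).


N = N0 * exp(-lambda * t)
N = 610033 * exp(-0.3089 * 26)
N = 198.32

198.32


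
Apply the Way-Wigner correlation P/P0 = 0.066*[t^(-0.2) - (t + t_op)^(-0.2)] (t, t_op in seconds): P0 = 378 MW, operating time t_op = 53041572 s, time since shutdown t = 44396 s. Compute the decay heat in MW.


P/P0 = 0.066 * [t^(-0.2) - (t + t_op)^(-0.2)]
P/P0 = 0.066 * [44396^(-0.2) - (44396 + 53041572)^(-0.2)]
P/P0 = 0.066 * [0.1176336 - 0.02851045] = 0.005882128
P = 378 * 0.005882128 = 2.2234 MW

2.2234


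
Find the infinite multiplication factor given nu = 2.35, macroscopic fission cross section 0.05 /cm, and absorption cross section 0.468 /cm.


k_inf = nu * Sigma_f / Sigma_a
k_inf = 2.35 * 0.05 / 0.468
k_inf = 0.25107

0.25107


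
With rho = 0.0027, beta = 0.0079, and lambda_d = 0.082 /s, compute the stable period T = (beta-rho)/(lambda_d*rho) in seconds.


T = (beta - rho) / (lambda_d * rho)
T = (0.0079 - 0.0027) / (0.082 * 0.0027)
T = 23.487 s

23.487


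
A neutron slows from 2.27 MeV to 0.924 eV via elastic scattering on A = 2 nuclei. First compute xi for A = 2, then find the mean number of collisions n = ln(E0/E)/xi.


xi = 1 + (A-1)^2/(2A)*ln((A-1)/(A+1)) = 0.7253469 (for A = 2)
n = ln(E0/E) / xi
n = ln(2.27e6 / 0.924) / 0.7253469
n = ln(2.456710e+06) / 0.7253469 = 20.286

20.286


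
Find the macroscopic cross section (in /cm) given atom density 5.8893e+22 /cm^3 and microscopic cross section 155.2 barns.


Sigma = N * sigma_barns * 1e-24
Sigma = 5.8893e+22 * 155.2 * 1e-24
Sigma = 9.1402 /cm

9.1402


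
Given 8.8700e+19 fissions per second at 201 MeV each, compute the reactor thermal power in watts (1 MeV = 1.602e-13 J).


P = fission_rate * E_MeV * 1.602e-13
P = 8.8700e+19 * 201 * 1.602e-13
P = 2.8562e+09 W

2.8562e+09


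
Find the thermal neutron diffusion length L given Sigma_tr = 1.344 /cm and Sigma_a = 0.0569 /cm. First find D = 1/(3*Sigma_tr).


D = 1 / (3 * Sigma_tr) = 1 / (3 * 1.344) = 0.2480159 cm
L = sqrt(D / Sigma_a)
L = sqrt(0.2480159 / 0.0569)
L = 2.0878 cm

2.0878


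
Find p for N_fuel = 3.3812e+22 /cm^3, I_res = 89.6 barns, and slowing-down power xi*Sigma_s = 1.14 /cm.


p = exp(-N * I * 1e-24 / (xi*Sigma_s))
p = exp(-3.3812e+22 * 89.6 * 1e-24 / 1.14)
p = 0.070123

0.070123


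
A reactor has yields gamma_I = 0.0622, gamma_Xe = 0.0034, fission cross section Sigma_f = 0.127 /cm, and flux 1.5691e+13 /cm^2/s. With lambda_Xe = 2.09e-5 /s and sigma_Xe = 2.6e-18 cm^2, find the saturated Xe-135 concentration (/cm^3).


Xe_eq = (gamma_I + gamma_Xe) * Sigma_f * phi / (lambda_Xe + sigma_Xe * phi)
Numerator = (0.0622 + 0.0034) * 0.127 * 1.5691e+13 = 1.307249e+11
Denominator = 2.09e-5 + 2.6e-18 * 1.5691e+13 = 6.169660e-05
Xe_eq = 1.307249e+11 / 6.169660e-05 = 2.1188e+15 /cm^3

2.1188e+15


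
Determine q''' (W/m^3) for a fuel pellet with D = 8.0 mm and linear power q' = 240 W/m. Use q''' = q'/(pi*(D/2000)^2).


r = D / 2 / 1000 = 8.0 / 2 / 1000 = 0.004 m
q''' = q' / (pi * r^2)
q''' = 240 / (pi * 0.004^2)
q''' = 4.7746e+06 W/m^3

4.7746e+06


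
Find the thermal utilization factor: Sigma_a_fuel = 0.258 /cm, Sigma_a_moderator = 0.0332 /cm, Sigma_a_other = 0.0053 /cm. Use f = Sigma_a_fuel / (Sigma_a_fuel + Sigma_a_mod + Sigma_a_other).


f = Sigma_a_fuel / (Sigma_a_fuel + Sigma_a_mod + Sigma_a_other)
f = 0.258 / (0.258 + 0.0332 + 0.0053)
f = 0.87015

0.87015


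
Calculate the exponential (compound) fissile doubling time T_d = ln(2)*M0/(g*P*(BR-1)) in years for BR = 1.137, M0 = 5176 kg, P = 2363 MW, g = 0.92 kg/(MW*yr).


Breeding gain G = BR - 1 = 1.137 - 1 = 0.137
Fissile production rate = g * P * G = 0.92 * 2363 * 0.137 = 297.83252 kg/yr
T_d = ln(2) * M0 / (g * P * G)
T_d = ln(2) * 5176 / 297.83252 = 12.046 yr

12.046


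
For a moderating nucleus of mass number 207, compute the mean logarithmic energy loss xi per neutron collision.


xi = 1 + (A-1)^2/(2A) * ln((A-1)/(A+1))
xi = 1 + (207-1)^2/(2*207) * ln((207-1)/(207 +1))
xi = 0.0096308

0.0096308


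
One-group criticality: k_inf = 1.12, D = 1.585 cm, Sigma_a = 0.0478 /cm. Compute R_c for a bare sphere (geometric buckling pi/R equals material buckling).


L^2 = D / Sigma_a = 1.585 / 0.0478 = 33.15900 cm^2
B_m^2 = (k_inf - 1) / L^2 = (1.12 - 1) / 33.15900 = 0.003618927 /cm^2
For a bare sphere: B_g = pi/R, so R_c = pi / sqrt(B_m^2)
R_c = pi / sqrt(0.003618927) = 52.223 cm

52.223


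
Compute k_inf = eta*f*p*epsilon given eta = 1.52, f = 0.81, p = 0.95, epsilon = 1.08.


k_inf = eta * f * p * epsilon
k_inf = 1.52 * 0.81 * 0.95 * 1.08
k_inf = 1.2632

1.2632


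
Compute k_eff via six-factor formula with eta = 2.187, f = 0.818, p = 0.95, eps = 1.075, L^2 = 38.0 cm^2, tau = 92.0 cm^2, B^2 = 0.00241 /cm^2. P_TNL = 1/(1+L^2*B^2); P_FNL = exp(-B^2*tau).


k_inf = eta*f*p*eps = 2.187*0.818*0.95*1.075 = 1.826982
P_TNL = 1/(1 + L^2*B^2) = 1/(1 + 38.0*0.00241) = 0.9161033
P_FNL = exp(-B^2*tau) = exp(-0.00241*92.0) = 0.8011397
k_eff = k_inf * P_TNL * P_FNL = 1.826982 * 0.9161033 * 0.8011397
k_eff = 1.3409

1.3409


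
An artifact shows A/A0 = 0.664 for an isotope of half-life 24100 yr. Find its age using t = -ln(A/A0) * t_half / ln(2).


lambda = ln(2) / t_half = ln(2) / 24100 = 2.876129e-05 /yr
t = -ln(A/A0) / lambda
t = -ln(0.664) / 2.876129e-05
t = 14237 yr

14237


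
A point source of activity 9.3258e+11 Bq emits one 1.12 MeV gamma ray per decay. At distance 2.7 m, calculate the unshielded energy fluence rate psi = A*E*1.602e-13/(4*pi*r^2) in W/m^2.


psi = A * E * 1.602e-13 / (4*pi*r^2)
psi = 9.3258e+11 * 1.12 * 1.602e-13 / (4*pi*2.7^2)
psi = 0.0018265 W/m^2

0.0018265


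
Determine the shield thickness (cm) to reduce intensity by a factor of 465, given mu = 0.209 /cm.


x = ln(factor) / mu
x = ln(465) / 0.209
x = 29.388 cm

29.388


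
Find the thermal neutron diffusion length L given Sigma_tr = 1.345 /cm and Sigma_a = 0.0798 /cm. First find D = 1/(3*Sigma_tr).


D = 1 / (3 * Sigma_tr) = 1 / (3 * 1.345) = 0.2478315 cm
L = sqrt(D / Sigma_a)
L = sqrt(0.2478315 / 0.0798)
L = 1.7623 cm

1.7623


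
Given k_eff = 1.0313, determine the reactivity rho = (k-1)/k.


rho = (k_eff - 1) / k_eff
rho = (1.0313 - 1) / 1.0313
rho = 0.030350

0.030350


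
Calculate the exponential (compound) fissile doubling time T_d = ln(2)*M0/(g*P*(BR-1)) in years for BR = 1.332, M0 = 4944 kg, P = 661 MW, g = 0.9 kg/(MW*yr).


Breeding gain G = BR - 1 = 1.332 - 1 = 0.332
Fissile production rate = g * P * G = 0.9 * 661 * 0.332 = 197.5068 kg/yr
T_d = ln(2) * M0 / (g * P * G)
T_d = ln(2) * 4944 / 197.5068 = 17.351 yr

17.351


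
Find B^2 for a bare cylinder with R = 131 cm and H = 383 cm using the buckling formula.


B^2 = (2.405/R)^2 + (pi/H)^2
B^2 = (2.405/131)^2 + (pi/383)^2
B^2 = 4.0433e-04 /cm^2

4.0433e-04


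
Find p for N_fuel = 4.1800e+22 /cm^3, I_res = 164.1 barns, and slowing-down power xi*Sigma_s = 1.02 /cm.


p = exp(-N * I * 1e-24 / (xi*Sigma_s))
p = exp(-4.1800e+22 * 164.1 * 1e-24 / 1.02)
p = 0.0012007

0.0012007


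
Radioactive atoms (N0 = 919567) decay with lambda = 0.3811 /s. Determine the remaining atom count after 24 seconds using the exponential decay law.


N = N0 * exp(-lambda * t)
N = 919567 * exp(-0.3811 * 24)
N = 98.028

98.028


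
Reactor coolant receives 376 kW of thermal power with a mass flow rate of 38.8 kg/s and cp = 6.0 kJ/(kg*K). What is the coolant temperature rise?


dT = Q / (m_dot * cp)
dT = 376 / (38.8 * 6.0)
dT = 1.6151 C

1.6151


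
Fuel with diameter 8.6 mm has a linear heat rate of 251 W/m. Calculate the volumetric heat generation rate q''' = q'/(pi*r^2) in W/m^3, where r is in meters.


r = D / 2 / 1000 = 8.6 / 2 / 1000 = 0.0043 m
q''' = q' / (pi * r^2)
q''' = 251 / (pi * 0.0043^2)
q''' = 4.3210e+06 W/m^3

4.3210e+06


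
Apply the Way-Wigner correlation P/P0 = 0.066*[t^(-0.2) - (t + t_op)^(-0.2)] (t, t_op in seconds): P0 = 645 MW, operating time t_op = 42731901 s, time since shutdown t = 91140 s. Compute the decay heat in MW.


P/P0 = 0.066 * [t^(-0.2) - (t + t_op)^(-0.2)]
P/P0 = 0.066 * [91140^(-0.2) - (91140 + 42731901)^(-0.2)]
P/P0 = 0.066 * [0.1018728 - 0.02976216] = 0.004759302
P = 645 * 0.004759302 = 3.0697 MW

3.0697


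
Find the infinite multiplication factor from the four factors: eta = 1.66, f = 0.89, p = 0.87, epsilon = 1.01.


k_inf = eta * f * p * epsilon
k_inf = 1.66 * 0.89 * 0.87 * 1.01
k_inf = 1.2982

1.2982


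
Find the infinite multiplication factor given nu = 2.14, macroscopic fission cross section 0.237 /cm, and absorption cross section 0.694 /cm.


k_inf = nu * Sigma_f / Sigma_a
k_inf = 2.14 * 0.237 / 0.694
k_inf = 0.73081

0.73081


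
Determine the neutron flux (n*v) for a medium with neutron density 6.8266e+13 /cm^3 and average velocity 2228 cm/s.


phi = n * v
phi = 6.8266e+13 * 2228
phi = 1.5210e+17 /cm^2/s

1.5210e+17


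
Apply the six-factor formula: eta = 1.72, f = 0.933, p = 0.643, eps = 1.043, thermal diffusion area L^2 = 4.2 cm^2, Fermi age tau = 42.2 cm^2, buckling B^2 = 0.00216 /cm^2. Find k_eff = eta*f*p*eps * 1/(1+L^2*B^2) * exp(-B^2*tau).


k_inf = eta*f*p*eps = 1.72*0.933*0.643*1.043 = 1.076231
P_TNL = 1/(1 + L^2*B^2) = 1/(1 + 4.2*0.00216) = 0.9910096
P_FNL = exp(-B^2*tau) = exp(-0.00216*42.2) = 0.9128789
k_eff = k_inf * P_TNL * P_FNL = 1.076231 * 0.9910096 * 0.9128789
k_eff = 0.97364

0.97364


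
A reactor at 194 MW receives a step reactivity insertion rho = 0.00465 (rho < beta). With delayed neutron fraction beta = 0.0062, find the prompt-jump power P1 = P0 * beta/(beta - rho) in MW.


P1/P0 = beta / (beta - rho)
P1/P0 = 0.0062 / (0.0062 - 0.00465) = 4.000000
P1 = 194 * 4.000000 = 776.00 MW

776.00


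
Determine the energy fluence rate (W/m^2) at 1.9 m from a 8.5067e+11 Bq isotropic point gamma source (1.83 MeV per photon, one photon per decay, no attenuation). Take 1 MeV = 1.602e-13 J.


psi = A * E * 1.602e-13 / (4*pi*r^2)
psi = 8.5067e+11 * 1.83 * 1.602e-13 / (4*pi*1.9^2)
psi = 0.0054974 W/m^2

0.0054974


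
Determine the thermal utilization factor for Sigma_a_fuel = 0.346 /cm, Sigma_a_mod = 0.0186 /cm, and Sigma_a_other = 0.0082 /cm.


f = Sigma_a_fuel / (Sigma_a_fuel + Sigma_a_mod + Sigma_a_other)
f = 0.346 / (0.346 + 0.0186 + 0.0082)
f = 0.92811

0.92811


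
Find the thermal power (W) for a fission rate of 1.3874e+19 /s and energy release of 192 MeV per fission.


P = fission_rate * E_MeV * 1.602e-13
P = 1.3874e+19 * 192 * 1.602e-13
P = 4.2674e+08 W

4.2674e+08


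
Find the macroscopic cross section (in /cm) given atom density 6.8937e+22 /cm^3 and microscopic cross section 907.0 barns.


Sigma = N * sigma_barns * 1e-24
Sigma = 6.8937e+22 * 907.0 * 1e-24
Sigma = 62.526 /cm

62.526


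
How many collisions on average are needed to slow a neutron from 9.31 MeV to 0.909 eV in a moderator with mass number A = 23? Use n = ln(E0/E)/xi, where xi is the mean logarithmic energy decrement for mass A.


xi = 1 + (A-1)^2/(2A)*ln((A-1)/(A+1)) = 0.08448899 (for A = 23)
n = ln(E0/E) / xi
n = ln(9.31e6 / 0.909) / 0.08448899
n = ln(1.024202e+07) / 0.08448899 = 191.05

191.05


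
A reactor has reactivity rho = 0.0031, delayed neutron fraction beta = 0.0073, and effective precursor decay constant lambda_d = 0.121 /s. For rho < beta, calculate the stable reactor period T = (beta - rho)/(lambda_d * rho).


T = (beta - rho) / (lambda_d * rho)
T = (0.0073 - 0.0031) / (0.121 * 0.0031)
T = 11.197 s

11.197


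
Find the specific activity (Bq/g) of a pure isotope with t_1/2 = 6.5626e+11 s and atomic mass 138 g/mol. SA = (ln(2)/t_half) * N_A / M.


lambda = ln(2) / t_half = ln(2) / 6.5626e+11 = 1.056208e-12 /s
SA = lambda * N_A / M
SA = 1.056208e-12 * 6.022e23 / 138
SA = 4.6090e+09 Bq/g

4.6090e+09


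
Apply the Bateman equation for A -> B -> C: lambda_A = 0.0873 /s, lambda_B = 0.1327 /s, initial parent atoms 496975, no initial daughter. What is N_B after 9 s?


N_B(t) = lambda_A * N_A0 / (lambda_B - lambda_A) * [exp(-lambda_A*t) - exp(-lambda_B*t)]
exp(-0.0873*9) = 0.4558005; exp(-0.1327*9) = 0.3029159
N_B = 0.0873 * 496975 / (0.1327 - 0.0873) * (0.4558005 - 0.3029159)
N_B = 146102

146102


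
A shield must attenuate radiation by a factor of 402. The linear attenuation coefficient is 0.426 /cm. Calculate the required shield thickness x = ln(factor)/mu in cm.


x = ln(factor) / mu
x = ln(402) / 0.426
x = 14.076 cm

14.076


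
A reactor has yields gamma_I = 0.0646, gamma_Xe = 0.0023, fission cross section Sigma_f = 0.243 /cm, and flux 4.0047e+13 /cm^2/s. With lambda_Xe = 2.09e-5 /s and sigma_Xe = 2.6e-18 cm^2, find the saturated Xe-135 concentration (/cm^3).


Xe_eq = (gamma_I + gamma_Xe) * Sigma_f * phi / (lambda_Xe + sigma_Xe * phi)
Numerator = (0.0646 + 0.0023) * 0.243 * 4.0047e+13 = 6.510321e+11
Denominator = 2.09e-5 + 2.6e-18 * 4.0047e+13 = 1.250222e-04
Xe_eq = 6.510321e+11 / 1.250222e-04 = 5.2073e+15 /cm^3

5.2073e+15


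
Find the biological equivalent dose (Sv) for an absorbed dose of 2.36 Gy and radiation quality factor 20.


H = D * Q
H = 2.36 * 20
H = 47.200 Sv

47.200


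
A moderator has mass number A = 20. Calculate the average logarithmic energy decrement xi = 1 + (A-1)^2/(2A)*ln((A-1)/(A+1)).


xi = 1 + (A-1)^2/(2A) * ln((A-1)/(A+1))
xi = 1 + (20-1)^2/(2*20) * ln((20-1)/(20 +1))
xi = 0.096747

0.096747


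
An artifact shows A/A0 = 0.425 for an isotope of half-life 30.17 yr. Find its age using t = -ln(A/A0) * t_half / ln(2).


lambda = ln(2) / t_half = ln(2) / 30.17 = 0.02297472 /yr
t = -ln(A/A0) / lambda
t = -ln(0.425) / 0.02297472
t = 37.244 yr

37.244


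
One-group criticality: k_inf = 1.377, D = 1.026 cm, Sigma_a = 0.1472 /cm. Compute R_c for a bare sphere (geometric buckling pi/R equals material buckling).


L^2 = D / Sigma_a = 1.026 / 0.1472 = 6.970109 cm^2
B_m^2 = (k_inf - 1) / L^2 = (1.377 - 1) / 6.970109 = 0.05408811 /cm^2
For a bare sphere: B_g = pi/R, so R_c = pi / sqrt(B_m^2)
R_c = pi / sqrt(0.05408811) = 13.508 cm

13.508
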